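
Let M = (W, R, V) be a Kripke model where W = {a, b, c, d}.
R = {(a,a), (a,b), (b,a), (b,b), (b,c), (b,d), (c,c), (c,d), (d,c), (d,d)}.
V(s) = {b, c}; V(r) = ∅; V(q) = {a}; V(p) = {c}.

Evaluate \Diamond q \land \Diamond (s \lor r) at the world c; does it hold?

Recall that \Diamond ψ holds at a world iff ψ holds at some accessible world.
At c: \Diamond q is false, \Diamond (s \lor r) is true, so \Diamond q \land \Diamond (s \lor r) is false.
  At c: \Diamond q requires q at some successor in {c, d}.
    At c: q is false.
    At d: q is false.
  So \Diamond q is false at c.
  At c: \Diamond (s \lor r) requires s \lor r at some successor in {c, d}.
    s \lor r holds at c, so \Diamond (s \lor r) is true at c.

No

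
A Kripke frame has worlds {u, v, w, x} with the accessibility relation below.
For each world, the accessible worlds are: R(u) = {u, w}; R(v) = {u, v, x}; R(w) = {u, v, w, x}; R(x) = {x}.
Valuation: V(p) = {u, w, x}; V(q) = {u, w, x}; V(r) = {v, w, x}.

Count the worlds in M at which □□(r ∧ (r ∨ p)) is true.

1

Recall that □ψ holds at a world iff ψ holds at every accessible world, and ◇ψ holds iff ψ holds at some accessible world.
Let φ = □□(r ∧ (r ∨ p)). Evaluate φ at each world:
  u (successors {u, w}): φ is false.
  v (successors {u, v, x}): φ is false.
  w (successors {u, v, w, x}): φ is false.
  x (successors {x}): φ is true.
For instance, at w:
  At w: □□(r ∧ (r ∨ p)) requires □(r ∧ (r ∨ p)) at every successor {u, v, w, x}.
    □(r ∧ (r ∨ p)) fails at u, so □□(r ∧ (r ∨ p)) is false at w.
      At u: □(r ∧ (r ∨ p)) requires r ∧ (r ∨ p) at every successor {u, w}.
        r ∧ (r ∨ p) fails at u, so □(r ∧ (r ∨ p)) is false at u.
Satisfying worlds: {x}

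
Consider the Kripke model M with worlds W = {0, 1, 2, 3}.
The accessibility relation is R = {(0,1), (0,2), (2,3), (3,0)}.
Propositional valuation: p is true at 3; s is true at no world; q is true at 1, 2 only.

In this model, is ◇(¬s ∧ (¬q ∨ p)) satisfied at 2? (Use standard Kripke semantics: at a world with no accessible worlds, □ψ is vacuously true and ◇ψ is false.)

At 2: ◇(¬s ∧ (¬q ∨ p)) requires ¬s ∧ (¬q ∨ p) at some successor in {3}.
  ¬s ∧ (¬q ∨ p) holds at 3, so ◇(¬s ∧ (¬q ∨ p)) is true at 2.

Yes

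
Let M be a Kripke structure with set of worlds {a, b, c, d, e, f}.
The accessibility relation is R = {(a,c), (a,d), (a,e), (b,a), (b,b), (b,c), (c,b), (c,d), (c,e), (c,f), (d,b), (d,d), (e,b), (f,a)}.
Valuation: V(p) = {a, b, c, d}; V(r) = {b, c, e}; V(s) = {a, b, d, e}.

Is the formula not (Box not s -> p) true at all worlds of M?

No

Let φ = not (Box not s -> p). Evaluate φ at each world:
  a (successors {c, d, e}): φ is false.
  b (successors {a, b, c}): φ is false.
  c (successors {b, d, e, f}): φ is false.
  d (successors {b, d}): φ is false.
  e (successors {b}): φ is false.
  f (successors {a}): φ is false.
Detail at a (counterexample):
  At a: Box not s -> p is true, so not (Box not s -> p) is false.
    At a: Box not s is false, p is true, so Box not s -> p is true.
      At a: Box not s requires not s at every successor {c, d, e}.
        not s fails at d, so Box not s is false at a.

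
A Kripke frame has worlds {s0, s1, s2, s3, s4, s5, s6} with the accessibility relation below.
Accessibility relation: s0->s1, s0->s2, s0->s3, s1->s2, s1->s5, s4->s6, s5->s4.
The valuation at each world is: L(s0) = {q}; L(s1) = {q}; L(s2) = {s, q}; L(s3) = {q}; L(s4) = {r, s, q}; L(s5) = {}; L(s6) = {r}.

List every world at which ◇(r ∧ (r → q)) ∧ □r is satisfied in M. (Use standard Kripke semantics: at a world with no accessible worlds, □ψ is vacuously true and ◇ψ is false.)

Let φ = ◇(r ∧ (r → q)) ∧ □r. Evaluate φ at each world:
  s0 (successors {s1, s2, s3}): φ is false.
  s1 (successors {s2, s5}): φ is false.
  s2 (successors ∅): φ is false.
  s3 (successors ∅): φ is false.
  s4 (successors {s6}): φ is false.
  s5 (successors {s4}): φ is true.
  s6 (successors ∅): φ is false.
For instance, at s4:
  At s4: ◇(r ∧ (r → q)) is false, □r is true, so ◇(r ∧ (r → q)) ∧ □r is false.
    At s4: ◇(r ∧ (r → q)) requires r ∧ (r → q) at some successor in {s6}.
      At s6: r ∧ (r → q) is false.
    So ◇(r ∧ (r → q)) is false at s4.
    At s4: □r requires r at every successor {s6}.
      At s6: r is true.
    So □r is true at s4.
Satisfying worlds: {s5}

s5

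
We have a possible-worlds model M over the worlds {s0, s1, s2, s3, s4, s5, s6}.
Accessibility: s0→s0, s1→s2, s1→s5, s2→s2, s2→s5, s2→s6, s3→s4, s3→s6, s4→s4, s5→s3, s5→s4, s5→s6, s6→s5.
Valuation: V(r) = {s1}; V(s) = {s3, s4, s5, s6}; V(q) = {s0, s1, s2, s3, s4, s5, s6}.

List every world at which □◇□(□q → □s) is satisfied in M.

s1, s2, s3, s4, s5, s6

Let φ = □◇□(□q → □s). Evaluate φ at each world:
  s0 (successors {s0}): φ is false.
  s1 (successors {s2, s5}): φ is true.
  s2 (successors {s2, s5, s6}): φ is true.
  s3 (successors {s4, s6}): φ is true.
  s4 (successors {s4}): φ is true.
  s5 (successors {s3, s4, s6}): φ is true.
  s6 (successors {s5}): φ is true.
For instance, at s5:
  At s5: □◇□(□q → □s) requires ◇□(□q → □s) at every successor {s3, s4, s6}.
      At s3: ◇□(□q → □s) requires □(□q → □s) at some successor in {s4, s6}.
        □(□q → □s) holds at s4, so ◇□(□q → □s) is true at s3.
      At s4: ◇□(□q → □s) requires □(□q → □s) at some successor in {s4}.
        □(□q → □s) holds at s4, so ◇□(□q → □s) is true at s4.
      At s6: ◇□(□q → □s) requires □(□q → □s) at some successor in {s5}.
        □(□q → □s) holds at s5, so ◇□(□q → □s) is true at s6.
  So □◇□(□q → □s) is true at s5.
Satisfying worlds: {s1, s2, s3, s4, s5, s6}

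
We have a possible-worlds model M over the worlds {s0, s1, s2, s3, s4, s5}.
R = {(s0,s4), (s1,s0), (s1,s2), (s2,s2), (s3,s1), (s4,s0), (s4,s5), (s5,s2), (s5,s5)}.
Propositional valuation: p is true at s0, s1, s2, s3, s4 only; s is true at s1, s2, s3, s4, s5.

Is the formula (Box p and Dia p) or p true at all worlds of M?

No

Let φ = (Box p and Dia p) or p. Evaluate φ at each world:
  s0 (successors {s4}): φ is true.
  s1 (successors {s0, s2}): φ is true.
  s2 (successors {s2}): φ is true.
  s3 (successors {s1}): φ is true.
  s4 (successors {s0, s5}): φ is true.
  s5 (successors {s2, s5}): φ is false.
Detail at s5 (counterexample):
  At s5: Box p and Dia p is false, p is false, so (Box p and Dia p) or p is false.
    At s5: Box p is false, Dia p is true, so Box p and Dia p is false.
      At s5: Box p requires p at every successor {s2, s5}.
        p fails at s5, so Box p is false at s5.
      At s5: Dia p requires p at some successor in {s2, s5}.
        p holds at s2, so Dia p is true at s5.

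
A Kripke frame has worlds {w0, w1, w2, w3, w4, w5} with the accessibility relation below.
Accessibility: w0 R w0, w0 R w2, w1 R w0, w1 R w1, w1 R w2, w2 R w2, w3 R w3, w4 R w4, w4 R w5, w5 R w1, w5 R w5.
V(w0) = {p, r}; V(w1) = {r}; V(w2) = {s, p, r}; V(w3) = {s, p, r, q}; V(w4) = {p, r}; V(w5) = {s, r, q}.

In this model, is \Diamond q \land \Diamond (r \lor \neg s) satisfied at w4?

Yes

At w4: \Diamond q is true, \Diamond (r \lor \neg s) is true, so \Diamond q \land \Diamond (r \lor \neg s) is true.
  At w4: \Diamond q requires q at some successor in {w4, w5}.
    q holds at w5, so \Diamond q is true at w4.
  At w4: \Diamond (r \lor \neg s) requires r \lor \neg s at some successor in {w4, w5}.
    r \lor \neg s holds at w4, so \Diamond (r \lor \neg s) is true at w4.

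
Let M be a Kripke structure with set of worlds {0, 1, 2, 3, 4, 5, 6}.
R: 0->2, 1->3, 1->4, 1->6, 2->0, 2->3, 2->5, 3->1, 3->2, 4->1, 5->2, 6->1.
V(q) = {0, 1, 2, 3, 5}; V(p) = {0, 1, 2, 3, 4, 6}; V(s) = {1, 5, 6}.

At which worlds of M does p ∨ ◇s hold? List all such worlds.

Let φ = p ∨ ◇s. Evaluate φ at each world:
  0 (successors {2}): φ is true.
  1 (successors {3, 4, 6}): φ is true.
  2 (successors {0, 3, 5}): φ is true.
  3 (successors {1, 2}): φ is true.
  4 (successors {1}): φ is true.
  5 (successors {2}): φ is false.
  6 (successors {1}): φ is true.
For instance, at 3:
  At 3: p is true, ◇s is true, so p ∨ ◇s is true.
    At 3: ◇s requires s at some successor in {1, 2}.
      s holds at 1, so ◇s is true at 3.
Satisfying worlds: {0, 1, 2, 3, 4, 6}

0, 1, 2, 3, 4, 6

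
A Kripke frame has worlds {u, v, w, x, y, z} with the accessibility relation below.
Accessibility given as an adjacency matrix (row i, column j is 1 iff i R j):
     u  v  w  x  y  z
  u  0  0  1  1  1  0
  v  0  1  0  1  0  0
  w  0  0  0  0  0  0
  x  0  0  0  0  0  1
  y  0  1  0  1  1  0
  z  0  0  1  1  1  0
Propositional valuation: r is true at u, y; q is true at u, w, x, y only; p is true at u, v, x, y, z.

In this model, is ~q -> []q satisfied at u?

Yes

At u: ~q is false, []q is true, so ~q -> []q is true.
  At u: []q requires q at every successor {w, x, y}.
    At w: q is true.
    At x: q is true.
    At y: q is true.
  So []q is true at u.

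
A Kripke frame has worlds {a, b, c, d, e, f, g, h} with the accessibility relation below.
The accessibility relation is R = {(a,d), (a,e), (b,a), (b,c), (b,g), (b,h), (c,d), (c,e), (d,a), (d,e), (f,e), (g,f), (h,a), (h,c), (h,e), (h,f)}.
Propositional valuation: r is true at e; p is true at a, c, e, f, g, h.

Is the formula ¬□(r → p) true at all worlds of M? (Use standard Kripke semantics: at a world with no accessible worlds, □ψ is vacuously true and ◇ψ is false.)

Let φ = ¬□(r → p). Evaluate φ at each world:
  a (successors {d, e}): φ is false.
  b (successors {a, c, g, h}): φ is false.
  c (successors {d, e}): φ is false.
  d (successors {a, e}): φ is false.
  e (successors ∅): φ is false.
  f (successors {e}): φ is false.
  g (successors {f}): φ is false.
  h (successors {a, c, e, f}): φ is false.
Detail at a (counterexample):
  At a: □(r → p) is true, so ¬□(r → p) is false.
    At a: □(r → p) requires r → p at every successor {d, e}.
      At d: r → p is true.
      At e: r → p is true.
    So □(r → p) is true at a.

No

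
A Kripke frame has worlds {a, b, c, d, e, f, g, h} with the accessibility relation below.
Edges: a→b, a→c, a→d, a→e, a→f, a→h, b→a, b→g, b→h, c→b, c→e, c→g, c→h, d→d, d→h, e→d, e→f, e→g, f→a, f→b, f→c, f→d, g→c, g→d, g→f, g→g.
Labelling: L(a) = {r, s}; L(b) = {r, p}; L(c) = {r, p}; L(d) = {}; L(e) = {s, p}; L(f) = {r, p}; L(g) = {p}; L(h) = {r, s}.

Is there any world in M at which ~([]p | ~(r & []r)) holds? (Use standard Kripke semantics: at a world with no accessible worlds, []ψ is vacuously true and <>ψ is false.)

Recall that []ψ holds at a world iff ψ holds at every accessible world, and <>ψ holds iff ψ holds at some accessible world.
Let φ = ~([]p | ~(r & []r)). Evaluate φ at each world:
  a (successors {b, c, d, e, f, h}): φ is false.
  b (successors {a, g, h}): φ is false.
  c (successors {b, e, g, h}): φ is false.
  d (successors {d, h}): φ is false.
  e (successors {d, f, g}): φ is false.
  f (successors {a, b, c, d}): φ is false.
  g (successors {c, d, f, g}): φ is false.
  h (successors ∅): φ is false.
For instance, at c:
  At c: []p | ~(r & []r) is true, so ~([]p | ~(r & []r)) is false.
    At c: []p is false, ~(r & []r) is true, so []p | ~(r & []r) is true.
      At c: []p requires p at every successor {b, e, g, h}.
        p fails at h, so []p is false at c.
      At c: r & []r is false, so ~(r & []r) is true.

No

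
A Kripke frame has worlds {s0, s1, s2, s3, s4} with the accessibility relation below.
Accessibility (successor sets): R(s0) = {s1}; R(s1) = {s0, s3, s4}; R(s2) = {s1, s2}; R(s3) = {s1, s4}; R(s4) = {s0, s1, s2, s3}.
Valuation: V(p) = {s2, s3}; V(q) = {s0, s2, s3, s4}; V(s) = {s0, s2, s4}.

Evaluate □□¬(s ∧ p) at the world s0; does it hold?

Yes

At s0: □□¬(s ∧ p) requires □¬(s ∧ p) at every successor {s1}.
    At s1: □¬(s ∧ p) requires ¬(s ∧ p) at every successor {s0, s3, s4}.
      At s0: ¬(s ∧ p) is true.
      At s3: ¬(s ∧ p) is true.
      At s4: ¬(s ∧ p) is true.
    So □¬(s ∧ p) is true at s1.
So □□¬(s ∧ p) is true at s0.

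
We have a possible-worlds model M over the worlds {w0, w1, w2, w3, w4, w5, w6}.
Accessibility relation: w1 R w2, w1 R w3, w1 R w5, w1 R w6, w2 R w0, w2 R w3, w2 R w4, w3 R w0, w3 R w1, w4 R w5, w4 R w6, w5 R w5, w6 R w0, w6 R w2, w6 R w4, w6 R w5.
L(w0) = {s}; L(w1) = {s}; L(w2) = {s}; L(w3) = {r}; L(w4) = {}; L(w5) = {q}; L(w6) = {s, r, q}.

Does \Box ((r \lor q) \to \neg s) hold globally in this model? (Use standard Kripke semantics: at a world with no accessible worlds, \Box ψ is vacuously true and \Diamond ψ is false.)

No

Recall that \Box ψ holds at a world iff ψ holds at every accessible world, and \Diamond ψ holds iff ψ holds at some accessible world.
Let φ = \Box ((r \lor q) \to \neg s). Evaluate φ at each world:
  w0 (successors ∅): φ is true.
  w1 (successors {w2, w3, w5, w6}): φ is false.
  w2 (successors {w0, w3, w4}): φ is true.
  w3 (successors {w0, w1}): φ is true.
  w4 (successors {w5, w6}): φ is false.
  w5 (successors {w5}): φ is true.
  w6 (successors {w0, w2, w4, w5}): φ is true.
Detail at w1 (counterexample):
  At w1: \Box ((r \lor q) \to \neg s) requires (r \lor q) \to \neg s at every successor {w2, w3, w5, w6}.
    (r \lor q) \to \neg s fails at w6, so \Box ((r \lor q) \to \neg s) is false at w1.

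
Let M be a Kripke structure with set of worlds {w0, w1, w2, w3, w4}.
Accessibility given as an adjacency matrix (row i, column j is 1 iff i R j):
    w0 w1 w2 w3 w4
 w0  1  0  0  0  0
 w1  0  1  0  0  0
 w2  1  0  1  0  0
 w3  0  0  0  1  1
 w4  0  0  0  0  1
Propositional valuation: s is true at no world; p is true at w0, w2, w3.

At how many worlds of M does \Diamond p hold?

Recall that \Diamond ψ holds at a world iff ψ holds at some accessible world.
Let φ = \Diamond p. Evaluate φ at each world:
  w0 (successors {w0}): φ is true.
  w1 (successors {w1}): φ is false.
  w2 (successors {w0, w2}): φ is true.
  w3 (successors {w3, w4}): φ is true.
  w4 (successors {w4}): φ is false.
For instance, at w0:
  At w0: \Diamond p requires p at some successor in {w0}.
    p holds at w0, so \Diamond p is true at w0.
Satisfying worlds: {w0, w2, w3}

3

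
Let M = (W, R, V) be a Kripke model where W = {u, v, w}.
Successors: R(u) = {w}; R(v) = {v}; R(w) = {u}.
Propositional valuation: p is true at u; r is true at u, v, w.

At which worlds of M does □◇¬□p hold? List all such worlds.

Let φ = □◇¬□p. Evaluate φ at each world:
  u (successors {w}): φ is true.
  v (successors {v}): φ is true.
  w (successors {u}): φ is false.
For instance, at v:
  At v: □◇¬□p requires ◇¬□p at every successor {v}.
      At v: ◇¬□p requires ¬□p at some successor in {v}.
        ¬□p holds at v, so ◇¬□p is true at v.
  So □◇¬□p is true at v.
Satisfying worlds: {u, v}

u, v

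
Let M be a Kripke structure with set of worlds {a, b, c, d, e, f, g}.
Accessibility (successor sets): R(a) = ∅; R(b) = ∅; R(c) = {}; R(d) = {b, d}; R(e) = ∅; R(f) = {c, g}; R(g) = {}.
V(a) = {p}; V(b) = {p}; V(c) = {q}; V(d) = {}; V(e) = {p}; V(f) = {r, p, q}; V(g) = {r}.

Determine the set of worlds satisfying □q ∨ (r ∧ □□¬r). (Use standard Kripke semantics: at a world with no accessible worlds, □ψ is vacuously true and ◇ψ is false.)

a, b, c, e, f, g

Let φ = □q ∨ (r ∧ □□¬r). Evaluate φ at each world:
  a (successors ∅): φ is true.
  b (successors ∅): φ is true.
  c (successors ∅): φ is true.
  d (successors {b, d}): φ is false.
  e (successors ∅): φ is true.
  f (successors {c, g}): φ is true.
  g (successors ∅): φ is true.
For instance, at f:
  At f: □q is false, r ∧ □□¬r is true, so □q ∨ (r ∧ □□¬r) is true.
    At f: □q requires q at every successor {c, g}.
      q fails at g, so □q is false at f.
    At f: r is true, □□¬r is true, so r ∧ □□¬r is true.
      At f: □□¬r requires □¬r at every successor {c, g}.
        At c: □¬r is true.
        At g: □¬r is true.
      So □□¬r is true at f.
Satisfying worlds: {a, b, c, e, f, g}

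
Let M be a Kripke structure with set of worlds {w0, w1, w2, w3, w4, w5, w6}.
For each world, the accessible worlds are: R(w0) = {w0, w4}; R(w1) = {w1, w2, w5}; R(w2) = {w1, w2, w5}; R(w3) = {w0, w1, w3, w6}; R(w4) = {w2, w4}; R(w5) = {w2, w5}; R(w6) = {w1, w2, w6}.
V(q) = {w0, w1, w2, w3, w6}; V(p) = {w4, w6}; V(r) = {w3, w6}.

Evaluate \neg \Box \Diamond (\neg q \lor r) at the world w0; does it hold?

At w0: \Box \Diamond (\neg q \lor r) is true, so \neg \Box \Diamond (\neg q \lor r) is false.
  At w0: \Box \Diamond (\neg q \lor r) requires \Diamond (\neg q \lor r) at every successor {w0, w4}.
      At w0: \Diamond (\neg q \lor r) requires \neg q \lor r at some successor in {w0, w4}.
        \neg q \lor r holds at w4, so \Diamond (\neg q \lor r) is true at w0.
      At w4: \Diamond (\neg q \lor r) requires \neg q \lor r at some successor in {w2, w4}.
        \neg q \lor r holds at w4, so \Diamond (\neg q \lor r) is true at w4.
  So \Box \Diamond (\neg q \lor r) is true at w0.

No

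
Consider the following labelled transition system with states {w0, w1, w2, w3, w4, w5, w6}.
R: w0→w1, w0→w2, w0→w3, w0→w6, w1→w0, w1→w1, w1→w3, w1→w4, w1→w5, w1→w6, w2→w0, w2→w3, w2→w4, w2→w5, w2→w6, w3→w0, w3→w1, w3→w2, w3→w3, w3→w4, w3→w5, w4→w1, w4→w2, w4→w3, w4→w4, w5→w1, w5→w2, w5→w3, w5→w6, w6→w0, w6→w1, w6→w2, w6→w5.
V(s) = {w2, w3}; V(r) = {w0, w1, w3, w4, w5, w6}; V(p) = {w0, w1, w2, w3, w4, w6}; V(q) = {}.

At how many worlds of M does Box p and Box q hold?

Let φ = Box p and Box q. Evaluate φ at each world:
  w0 (successors {w1, w2, w3, w6}): φ is false.
  w1 (successors {w0, w1, w3, w4, w5, w6}): φ is false.
  w2 (successors {w0, w3, w4, w5, w6}): φ is false.
  w3 (successors {w0, w1, w2, w3, w4, w5}): φ is false.
  w4 (successors {w1, w2, w3, w4}): φ is false.
  w5 (successors {w1, w2, w3, w6}): φ is false.
  w6 (successors {w0, w1, w2, w5}): φ is false.
For instance, at w3:
  At w3: Box p is false, Box q is false, so Box p and Box q is false.
    At w3: Box p requires p at every successor {w0, w1, w2, w3, w4, w5}.
      p fails at w5, so Box p is false at w3.
    At w3: Box q requires q at every successor {w0, w1, w2, w3, w4, w5}.
      q fails at w0, so Box q is false at w3.
Satisfying worlds: none.

0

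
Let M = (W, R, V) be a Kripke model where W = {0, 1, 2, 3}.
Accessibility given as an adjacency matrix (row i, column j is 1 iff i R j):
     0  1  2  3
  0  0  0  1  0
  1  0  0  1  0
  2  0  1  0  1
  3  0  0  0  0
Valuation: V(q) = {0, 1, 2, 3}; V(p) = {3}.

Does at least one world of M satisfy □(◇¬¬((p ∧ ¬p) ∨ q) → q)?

Let φ = □(◇¬¬((p ∧ ¬p) ∨ q) → q). Evaluate φ at each world:
  0 (successors {2}): φ is true.
  1 (successors {2}): φ is true.
  2 (successors {1, 3}): φ is true.
  3 (successors ∅): φ is true.
Detail at 0 (witness):
  At 0: □(◇¬¬((p ∧ ¬p) ∨ q) → q) requires ◇¬¬((p ∧ ¬p) ∨ q) → q at every successor {2}.
      At 2: ◇¬¬((p ∧ ¬p) ∨ q) is true, q is true, so ◇¬¬((p ∧ ¬p) ∨ q) → q is true.
  So □(◇¬¬((p ∧ ¬p) ∨ q) → q) is true at 0.

Yes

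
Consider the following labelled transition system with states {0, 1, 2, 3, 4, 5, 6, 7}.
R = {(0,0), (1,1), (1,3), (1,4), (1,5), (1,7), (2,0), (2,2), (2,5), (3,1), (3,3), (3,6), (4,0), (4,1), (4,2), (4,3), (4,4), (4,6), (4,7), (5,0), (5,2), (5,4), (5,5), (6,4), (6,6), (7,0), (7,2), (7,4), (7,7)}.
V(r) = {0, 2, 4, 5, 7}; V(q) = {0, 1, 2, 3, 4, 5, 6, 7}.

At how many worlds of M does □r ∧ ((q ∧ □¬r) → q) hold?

Let φ = □r ∧ ((q ∧ □¬r) → q). Evaluate φ at each world:
  0 (successors {0}): φ is true.
  1 (successors {1, 3, 4, 5, 7}): φ is false.
  2 (successors {0, 2, 5}): φ is true.
  3 (successors {1, 3, 6}): φ is false.
  4 (successors {0, 1, 2, 3, 4, 6, 7}): φ is false.
  5 (successors {0, 2, 4, 5}): φ is true.
  6 (successors {4, 6}): φ is false.
  7 (successors {0, 2, 4, 7}): φ is true.
For instance, at 6:
  At 6: □r is false, (q ∧ □¬r) → q is true, so □r ∧ ((q ∧ □¬r) → q) is false.
    At 6: □r requires r at every successor {4, 6}.
      r fails at 6, so □r is false at 6.
    At 6: q ∧ □¬r is false, q is true, so (q ∧ □¬r) → q is true.
      At 6: q is true, □¬r is false, so q ∧ □¬r is false.
Satisfying worlds: {0, 2, 5, 7}

4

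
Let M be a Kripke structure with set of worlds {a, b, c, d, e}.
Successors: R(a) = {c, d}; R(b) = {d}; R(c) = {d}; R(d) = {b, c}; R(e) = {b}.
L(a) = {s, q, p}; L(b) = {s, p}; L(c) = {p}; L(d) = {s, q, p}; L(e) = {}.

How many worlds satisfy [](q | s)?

Recall that []ψ holds at a world iff ψ holds at every accessible world, and <>ψ holds iff ψ holds at some accessible world.
Let φ = [](q | s). Evaluate φ at each world:
  a (successors {c, d}): φ is false.
  b (successors {d}): φ is true.
  c (successors {d}): φ is true.
  d (successors {b, c}): φ is false.
  e (successors {b}): φ is true.
For instance, at b:
  At b: [](q | s) requires q | s at every successor {d}.
    At d: q | s is true.
  So [](q | s) is true at b.
Satisfying worlds: {b, c, e}

3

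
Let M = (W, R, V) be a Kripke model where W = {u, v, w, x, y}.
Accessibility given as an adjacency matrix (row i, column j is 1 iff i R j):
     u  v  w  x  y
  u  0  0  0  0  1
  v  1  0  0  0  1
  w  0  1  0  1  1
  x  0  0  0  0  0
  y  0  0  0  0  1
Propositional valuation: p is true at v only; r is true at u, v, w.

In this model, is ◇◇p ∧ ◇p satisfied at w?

At w: ◇◇p is false, ◇p is true, so ◇◇p ∧ ◇p is false.
  At w: ◇◇p requires ◇p at some successor in {v, x, y}.
    At v: ◇p is false.
    At x: ◇p is false.
    At y: ◇p is false.
  So ◇◇p is false at w.
  At w: ◇p requires p at some successor in {v, x, y}.
    p holds at v, so ◇p is true at w.

No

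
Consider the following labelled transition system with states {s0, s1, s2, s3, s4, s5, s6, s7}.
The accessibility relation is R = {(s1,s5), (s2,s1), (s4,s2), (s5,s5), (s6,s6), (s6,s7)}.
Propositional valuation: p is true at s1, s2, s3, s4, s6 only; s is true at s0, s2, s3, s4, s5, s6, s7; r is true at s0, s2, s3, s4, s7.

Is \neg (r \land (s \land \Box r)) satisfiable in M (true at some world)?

Yes

Let φ = \neg (r \land (s \land \Box r)). Evaluate φ at each world:
  s0 (successors ∅): φ is false.
  s1 (successors {s5}): φ is true.
  s2 (successors {s1}): φ is true.
  s3 (successors ∅): φ is false.
  s4 (successors {s2}): φ is false.
  s5 (successors {s5}): φ is true.
  s6 (successors {s6, s7}): φ is true.
  s7 (successors ∅): φ is false.
Detail at s1 (witness):
  At s1: r \land (s \land \Box r) is false, so \neg (r \land (s \land \Box r)) is true.
    At s1: r is false, s \land \Box r is false, so r \land (s \land \Box r) is false.
      At s1: s is false, \Box r is false, so s \land \Box r is false.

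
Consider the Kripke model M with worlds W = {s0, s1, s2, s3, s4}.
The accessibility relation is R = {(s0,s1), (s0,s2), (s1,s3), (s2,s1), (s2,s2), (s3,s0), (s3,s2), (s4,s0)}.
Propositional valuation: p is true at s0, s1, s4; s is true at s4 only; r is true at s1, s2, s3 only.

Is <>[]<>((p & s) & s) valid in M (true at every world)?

Recall that []ψ holds at a world iff ψ holds at every accessible world, and <>ψ holds iff ψ holds at some accessible world.
Let φ = <>[]<>((p & s) & s). Evaluate φ at each world:
  s0 (successors {s1, s2}): φ is false.
  s1 (successors {s3}): φ is false.
  s2 (successors {s1, s2}): φ is false.
  s3 (successors {s0, s2}): φ is false.
  s4 (successors {s0}): φ is false.
Detail at s0 (counterexample):
  At s0: <>[]<>((p & s) & s) requires []<>((p & s) & s) at some successor in {s1, s2}.
    At s1: []<>((p & s) & s) is false.
    At s2: []<>((p & s) & s) is false.
  So <>[]<>((p & s) & s) is false at s0.

No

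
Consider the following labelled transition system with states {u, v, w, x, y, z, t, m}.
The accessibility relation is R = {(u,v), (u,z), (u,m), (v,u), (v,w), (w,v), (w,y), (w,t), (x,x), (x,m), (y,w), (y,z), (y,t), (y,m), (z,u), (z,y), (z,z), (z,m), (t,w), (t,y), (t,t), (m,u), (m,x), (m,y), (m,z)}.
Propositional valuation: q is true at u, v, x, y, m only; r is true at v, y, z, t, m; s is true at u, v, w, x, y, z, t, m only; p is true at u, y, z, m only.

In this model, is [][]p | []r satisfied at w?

Yes

At w: [][]p is false, []r is true, so [][]p | []r is true.
  At w: [][]p requires []p at every successor {v, y, t}.
    []p fails at v, so [][]p is false at w.
      At v: []p requires p at every successor {u, w}.
        p fails at w, so []p is false at v.
  At w: []r requires r at every successor {v, y, t}.
    At v: r is true.
    At y: r is true.
    At t: r is true.
  So []r is true at w.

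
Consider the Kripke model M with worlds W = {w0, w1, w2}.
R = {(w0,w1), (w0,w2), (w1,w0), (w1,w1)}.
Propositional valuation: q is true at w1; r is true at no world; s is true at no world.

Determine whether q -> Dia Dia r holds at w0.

Yes

At w0: q is false, Dia Dia r is false, so q -> Dia Dia r is true.
  At w0: Dia Dia r requires Dia r at some successor in {w1, w2}.
    At w1: Dia r is false.
    At w2: Dia r is false.
  So Dia Dia r is false at w0.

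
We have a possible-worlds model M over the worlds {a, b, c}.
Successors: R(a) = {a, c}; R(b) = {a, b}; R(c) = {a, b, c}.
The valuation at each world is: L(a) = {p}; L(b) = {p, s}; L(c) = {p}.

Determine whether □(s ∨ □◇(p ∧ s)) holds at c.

No

At c: □(s ∨ □◇(p ∧ s)) requires s ∨ □◇(p ∧ s) at every successor {a, b, c}.
  s ∨ □◇(p ∧ s) fails at a, so □(s ∨ □◇(p ∧ s)) is false at c.
    At a: s is false, □◇(p ∧ s) is false, so s ∨ □◇(p ∧ s) is false.
      At a: □◇(p ∧ s) requires ◇(p ∧ s) at every successor {a, c}.
        ◇(p ∧ s) fails at a, so □◇(p ∧ s) is false at a.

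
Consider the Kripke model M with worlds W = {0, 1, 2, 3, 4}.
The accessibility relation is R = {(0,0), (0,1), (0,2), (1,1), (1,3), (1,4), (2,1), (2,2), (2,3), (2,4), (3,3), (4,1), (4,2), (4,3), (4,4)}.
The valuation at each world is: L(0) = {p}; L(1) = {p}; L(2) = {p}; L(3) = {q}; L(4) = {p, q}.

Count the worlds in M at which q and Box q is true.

Let φ = q and Box q. Evaluate φ at each world:
  0 (successors {0, 1, 2}): φ is false.
  1 (successors {1, 3, 4}): φ is false.
  2 (successors {1, 2, 3, 4}): φ is false.
  3 (successors {3}): φ is true.
  4 (successors {1, 2, 3, 4}): φ is false.
For instance, at 2:
  At 2: q is false, Box q is false, so q and Box q is false.
    At 2: Box q requires q at every successor {1, 2, 3, 4}.
      q fails at 1, so Box q is false at 2.
Satisfying worlds: {3}

1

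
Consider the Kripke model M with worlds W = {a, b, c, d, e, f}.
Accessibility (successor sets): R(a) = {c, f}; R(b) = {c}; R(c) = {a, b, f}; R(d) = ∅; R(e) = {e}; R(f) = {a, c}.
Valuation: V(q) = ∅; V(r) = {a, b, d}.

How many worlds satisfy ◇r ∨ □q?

3

Recall that □ψ holds at a world iff ψ holds at every accessible world, and ◇ψ holds iff ψ holds at some accessible world.
Let φ = ◇r ∨ □q. Evaluate φ at each world:
  a (successors {c, f}): φ is false.
  b (successors {c}): φ is false.
  c (successors {a, b, f}): φ is true.
  d (successors ∅): φ is true.
  e (successors {e}): φ is false.
  f (successors {a, c}): φ is true.
For instance, at a:
  At a: ◇r is false, □q is false, so ◇r ∨ □q is false.
    At a: ◇r requires r at some successor in {c, f}.
      At c: r is false.
      At f: r is false.
    So ◇r is false at a.
    At a: □q requires q at every successor {c, f}.
      q fails at c, so □q is false at a.
Satisfying worlds: {c, d, f}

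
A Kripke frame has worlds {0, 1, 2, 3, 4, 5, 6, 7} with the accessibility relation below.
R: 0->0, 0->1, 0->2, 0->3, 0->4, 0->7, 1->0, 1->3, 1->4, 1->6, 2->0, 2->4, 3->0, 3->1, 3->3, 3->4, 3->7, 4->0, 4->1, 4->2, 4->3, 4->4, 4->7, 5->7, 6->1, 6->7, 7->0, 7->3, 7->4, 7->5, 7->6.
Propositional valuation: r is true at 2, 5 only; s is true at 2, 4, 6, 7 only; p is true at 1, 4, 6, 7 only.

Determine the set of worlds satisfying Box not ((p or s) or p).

Recall that Box ψ holds at a world iff ψ holds at every accessible world, and Dia ψ holds iff ψ holds at some accessible world.
Let φ = Box not ((p or s) or p). Evaluate φ at each world:
  0 (successors {0, 1, 2, 3, 4, 7}): φ is false.
  1 (successors {0, 3, 4, 6}): φ is false.
  2 (successors {0, 4}): φ is false.
  3 (successors {0, 1, 3, 4, 7}): φ is false.
  4 (successors {0, 1, 2, 3, 4, 7}): φ is false.
  5 (successors {7}): φ is false.
  6 (successors {1, 7}): φ is false.
  7 (successors {0, 3, 4, 5, 6}): φ is false.
For instance, at 3:
  At 3: Box not ((p or s) or p) requires not ((p or s) or p) at every successor {0, 1, 3, 4, 7}.
    not ((p or s) or p) fails at 1, so Box not ((p or s) or p) is false at 3.
Satisfying worlds: none.

none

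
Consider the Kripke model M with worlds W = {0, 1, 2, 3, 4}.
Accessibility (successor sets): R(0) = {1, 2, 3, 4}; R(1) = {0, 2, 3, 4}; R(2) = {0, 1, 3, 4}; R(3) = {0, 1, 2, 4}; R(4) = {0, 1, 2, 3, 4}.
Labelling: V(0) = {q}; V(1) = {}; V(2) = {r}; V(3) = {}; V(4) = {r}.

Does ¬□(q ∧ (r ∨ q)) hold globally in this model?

Yes

Let φ = ¬□(q ∧ (r ∨ q)). Evaluate φ at each world:
  0 (successors {1, 2, 3, 4}): φ is true.
  1 (successors {0, 2, 3, 4}): φ is true.
  2 (successors {0, 1, 3, 4}): φ is true.
  3 (successors {0, 1, 2, 4}): φ is true.
  4 (successors {0, 1, 2, 3, 4}): φ is true.
For instance, at 0:
  At 0: □(q ∧ (r ∨ q)) is false, so ¬□(q ∧ (r ∨ q)) is true.
    At 0: □(q ∧ (r ∨ q)) requires q ∧ (r ∨ q) at every successor {1, 2, 3, 4}.
      q ∧ (r ∨ q) fails at 1, so □(q ∧ (r ∨ q)) is false at 0.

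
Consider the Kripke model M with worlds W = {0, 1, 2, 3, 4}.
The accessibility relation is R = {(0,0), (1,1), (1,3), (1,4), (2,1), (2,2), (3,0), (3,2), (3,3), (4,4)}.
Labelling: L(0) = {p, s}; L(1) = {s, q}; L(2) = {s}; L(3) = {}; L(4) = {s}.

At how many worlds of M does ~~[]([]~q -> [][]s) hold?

Let φ = ~~[]([]~q -> [][]s). Evaluate φ at each world:
  0 (successors {0}): φ is true.
  1 (successors {1, 3, 4}): φ is false.
  2 (successors {1, 2}): φ is true.
  3 (successors {0, 2, 3}): φ is false.
  4 (successors {4}): φ is true.
For instance, at 4:
  At 4: ~[]([]~q -> [][]s) is false, so ~~[]([]~q -> [][]s) is true.
    At 4: []([]~q -> [][]s) is true, so ~[]([]~q -> [][]s) is false.
      At 4: []([]~q -> [][]s) requires []~q -> [][]s at every successor {4}.
        At 4: []~q -> [][]s is true.
      So []([]~q -> [][]s) is true at 4.
Satisfying worlds: {0, 2, 4}

3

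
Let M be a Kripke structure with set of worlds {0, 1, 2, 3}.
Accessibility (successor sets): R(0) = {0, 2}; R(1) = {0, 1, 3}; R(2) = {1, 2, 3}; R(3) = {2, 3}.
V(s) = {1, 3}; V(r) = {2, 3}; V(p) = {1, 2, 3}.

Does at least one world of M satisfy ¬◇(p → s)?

Let φ = ¬◇(p → s). Evaluate φ at each world:
  0 (successors {0, 2}): φ is false.
  1 (successors {0, 1, 3}): φ is false.
  2 (successors {1, 2, 3}): φ is false.
  3 (successors {2, 3}): φ is false.
For instance, at 3:
  At 3: ◇(p → s) is true, so ¬◇(p → s) is false.
    At 3: ◇(p → s) requires p → s at some successor in {2, 3}.
      p → s holds at 3, so ◇(p → s) is true at 3.

No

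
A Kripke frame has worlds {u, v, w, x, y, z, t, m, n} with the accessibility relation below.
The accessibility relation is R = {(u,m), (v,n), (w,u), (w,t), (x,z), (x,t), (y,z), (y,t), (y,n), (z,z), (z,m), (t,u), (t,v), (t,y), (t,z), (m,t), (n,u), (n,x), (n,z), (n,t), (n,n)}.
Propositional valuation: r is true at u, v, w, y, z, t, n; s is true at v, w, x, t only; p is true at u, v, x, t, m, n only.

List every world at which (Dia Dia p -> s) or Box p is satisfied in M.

Let φ = (Dia Dia p -> s) or Box p. Evaluate φ at each world:
  u (successors {m}): φ is true.
  v (successors {n}): φ is true.
  w (successors {u, t}): φ is true.
  x (successors {z, t}): φ is true.
  y (successors {z, t, n}): φ is false.
  z (successors {z, m}): φ is false.
  t (successors {u, v, y, z}): φ is true.
  m (successors {t}): φ is true.
  n (successors {u, x, z, t, n}): φ is false.
For instance, at n:
  At n: Dia Dia p -> s is false, Box p is false, so (Dia Dia p -> s) or Box p is false.
    At n: Dia Dia p is true, s is false, so Dia Dia p -> s is false.
      At n: Dia Dia p requires Dia p at some successor in {u, x, z, t, n}.
        Dia p holds at u, so Dia Dia p is true at n.
    At n: Box p requires p at every successor {u, x, z, t, n}.
      p fails at z, so Box p is false at n.
Satisfying worlds: {u, v, w, x, t, m}

u, v, w, x, t, m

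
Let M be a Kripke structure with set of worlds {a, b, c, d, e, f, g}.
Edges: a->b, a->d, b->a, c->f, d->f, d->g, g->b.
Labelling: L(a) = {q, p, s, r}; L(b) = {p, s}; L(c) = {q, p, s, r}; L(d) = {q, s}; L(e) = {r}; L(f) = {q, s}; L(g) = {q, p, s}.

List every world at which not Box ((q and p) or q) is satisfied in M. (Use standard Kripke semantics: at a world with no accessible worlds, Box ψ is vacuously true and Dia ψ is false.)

Let φ = not Box ((q and p) or q). Evaluate φ at each world:
  a (successors {b, d}): φ is true.
  b (successors {a}): φ is false.
  c (successors {f}): φ is false.
  d (successors {f, g}): φ is false.
  e (successors ∅): φ is false.
  f (successors ∅): φ is false.
  g (successors {b}): φ is true.
For instance, at b:
  At b: Box ((q and p) or q) is true, so not Box ((q and p) or q) is false.
    At b: Box ((q and p) or q) requires (q and p) or q at every successor {a}.
      At a: (q and p) or q is true.
    So Box ((q and p) or q) is true at b.
Satisfying worlds: {a, g}

a, g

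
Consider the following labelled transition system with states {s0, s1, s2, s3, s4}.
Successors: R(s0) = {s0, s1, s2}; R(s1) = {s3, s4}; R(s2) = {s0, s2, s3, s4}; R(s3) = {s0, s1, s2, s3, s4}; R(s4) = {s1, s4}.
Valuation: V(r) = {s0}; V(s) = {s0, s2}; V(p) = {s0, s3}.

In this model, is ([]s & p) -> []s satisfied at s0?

Recall that []ψ holds at a world iff ψ holds at every accessible world, and <>ψ holds iff ψ holds at some accessible world.
At s0: []s & p is false, []s is false, so ([]s & p) -> []s is true.
  At s0: []s is false, p is true, so []s & p is false.
    At s0: []s requires s at every successor {s0, s1, s2}.
      s fails at s1, so []s is false at s0.
  At s0: []s requires s at every successor {s0, s1, s2}.
    s fails at s1, so []s is false at s0.

Yes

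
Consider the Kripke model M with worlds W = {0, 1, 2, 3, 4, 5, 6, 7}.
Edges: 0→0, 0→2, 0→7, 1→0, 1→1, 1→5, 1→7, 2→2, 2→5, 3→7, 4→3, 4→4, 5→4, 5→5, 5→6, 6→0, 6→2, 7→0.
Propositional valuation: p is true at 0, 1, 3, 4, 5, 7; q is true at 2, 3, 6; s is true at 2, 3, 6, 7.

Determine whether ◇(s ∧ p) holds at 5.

No

At 5: ◇(s ∧ p) requires s ∧ p at some successor in {4, 5, 6}.
  At 4: s ∧ p is false.
  At 5: s ∧ p is false.
  At 6: s ∧ p is false.
So ◇(s ∧ p) is false at 5.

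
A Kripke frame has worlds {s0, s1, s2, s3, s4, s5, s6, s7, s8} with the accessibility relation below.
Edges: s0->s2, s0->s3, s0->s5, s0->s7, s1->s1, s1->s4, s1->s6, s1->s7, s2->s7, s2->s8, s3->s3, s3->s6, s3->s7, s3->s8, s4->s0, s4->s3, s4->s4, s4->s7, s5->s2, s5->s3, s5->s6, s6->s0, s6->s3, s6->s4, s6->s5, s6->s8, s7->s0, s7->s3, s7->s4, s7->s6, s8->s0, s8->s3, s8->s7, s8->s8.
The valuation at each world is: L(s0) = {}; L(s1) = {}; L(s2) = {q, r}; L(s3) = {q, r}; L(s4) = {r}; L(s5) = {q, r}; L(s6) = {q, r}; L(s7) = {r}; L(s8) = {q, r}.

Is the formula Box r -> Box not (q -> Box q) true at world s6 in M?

Yes

Recall that Box ψ holds at a world iff ψ holds at every accessible world, and Dia ψ holds iff ψ holds at some accessible world.
At s6: Box r is false, Box not (q -> Box q) is false, so Box r -> Box not (q -> Box q) is true.
  At s6: Box r requires r at every successor {s0, s3, s4, s5, s8}.
    r fails at s0, so Box r is false at s6.
  At s6: Box not (q -> Box q) requires not (q -> Box q) at every successor {s0, s3, s4, s5, s8}.
    not (q -> Box q) fails at s0, so Box not (q -> Box q) is false at s6.
      At s0: q -> Box q is true, so not (q -> Box q) is false.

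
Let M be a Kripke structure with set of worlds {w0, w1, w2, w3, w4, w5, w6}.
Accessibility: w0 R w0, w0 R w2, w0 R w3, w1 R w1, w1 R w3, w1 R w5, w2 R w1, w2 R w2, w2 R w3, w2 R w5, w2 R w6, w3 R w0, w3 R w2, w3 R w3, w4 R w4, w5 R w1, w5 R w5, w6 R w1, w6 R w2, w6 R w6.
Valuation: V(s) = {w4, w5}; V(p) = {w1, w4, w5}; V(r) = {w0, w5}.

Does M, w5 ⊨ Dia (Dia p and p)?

At w5: Dia (Dia p and p) requires Dia p and p at some successor in {w1, w5}.
  Dia p and p holds at w1, so Dia (Dia p and p) is true at w5.
    At w1: Dia p is true, p is true, so Dia p and p is true.
      At w1: Dia p requires p at some successor in {w1, w3, w5}.
        p holds at w1, so Dia p is true at w1.

Yes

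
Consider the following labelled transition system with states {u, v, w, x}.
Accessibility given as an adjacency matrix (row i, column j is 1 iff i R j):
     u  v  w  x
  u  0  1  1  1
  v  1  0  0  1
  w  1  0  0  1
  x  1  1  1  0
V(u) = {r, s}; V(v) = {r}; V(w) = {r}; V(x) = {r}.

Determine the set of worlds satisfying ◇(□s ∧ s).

Recall that □ψ holds at a world iff ψ holds at every accessible world, and ◇ψ holds iff ψ holds at some accessible world.
Let φ = ◇(□s ∧ s). Evaluate φ at each world:
  u (successors {v, w, x}): φ is false.
  v (successors {u, x}): φ is false.
  w (successors {u, x}): φ is false.
  x (successors {u, v, w}): φ is false.
For instance, at x:
  At x: ◇(□s ∧ s) requires □s ∧ s at some successor in {u, v, w}.
    At u: □s ∧ s is false.
    At v: □s ∧ s is false.
    At w: □s ∧ s is false.
  So ◇(□s ∧ s) is false at x.
Satisfying worlds: none.

none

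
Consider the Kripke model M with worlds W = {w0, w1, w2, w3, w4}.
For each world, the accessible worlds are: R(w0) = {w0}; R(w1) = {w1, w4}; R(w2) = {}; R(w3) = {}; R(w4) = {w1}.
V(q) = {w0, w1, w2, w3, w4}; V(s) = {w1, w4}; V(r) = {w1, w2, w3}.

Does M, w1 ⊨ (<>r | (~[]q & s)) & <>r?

At w1: <>r | (~[]q & s) is true, <>r is true, so (<>r | (~[]q & s)) & <>r is true.
  At w1: <>r is true, ~[]q & s is false, so <>r | (~[]q & s) is true.
    At w1: <>r requires r at some successor in {w1, w4}.
      r holds at w1, so <>r is true at w1.
    At w1: ~[]q is false, s is true, so ~[]q & s is false.
      At w1: []q is true, so ~[]q is false.
  At w1: <>r requires r at some successor in {w1, w4}.
    r holds at w1, so <>r is true at w1.

Yes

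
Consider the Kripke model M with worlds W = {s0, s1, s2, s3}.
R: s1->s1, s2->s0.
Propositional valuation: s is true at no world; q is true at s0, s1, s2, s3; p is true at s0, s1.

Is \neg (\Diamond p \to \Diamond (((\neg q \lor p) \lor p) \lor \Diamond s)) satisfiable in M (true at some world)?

No

Recall that \Diamond ψ holds at a world iff ψ holds at some accessible world.
Let φ = \neg (\Diamond p \to \Diamond (((\neg q \lor p) \lor p) \lor \Diamond s)). Evaluate φ at each world:
  s0 (successors ∅): φ is false.
  s1 (successors {s1}): φ is false.
  s2 (successors {s0}): φ is false.
  s3 (successors ∅): φ is false.
For instance, at s1:
  At s1: \Diamond p \to \Diamond (((\neg q \lor p) \lor p) \lor \Diamond s) is true, so \neg (\Diamond p \to \Diamond (((\neg q \lor p) \lor p) \lor \Diamond s)) is false.
    At s1: \Diamond p is true, \Diamond (((\neg q \lor p) \lor p) \lor \Diamond s) is true, so \Diamond p \to \Diamond (((\neg q \lor p) \lor p) \lor \Diamond s) is true.
      At s1: \Diamond p requires p at some successor in {s1}.
        p holds at s1, so \Diamond p is true at s1.
      At s1: \Diamond (((\neg q \lor p) \lor p) \lor \Diamond s) requires ((\neg q \lor p) \lor p) \lor \Diamond s at some successor in {s1}.
        ((\neg q \lor p) \lor p) \lor \Diamond s holds at s1, so \Diamond (((\neg q \lor p) \lor p) \lor \Diamond s) is true at s1.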